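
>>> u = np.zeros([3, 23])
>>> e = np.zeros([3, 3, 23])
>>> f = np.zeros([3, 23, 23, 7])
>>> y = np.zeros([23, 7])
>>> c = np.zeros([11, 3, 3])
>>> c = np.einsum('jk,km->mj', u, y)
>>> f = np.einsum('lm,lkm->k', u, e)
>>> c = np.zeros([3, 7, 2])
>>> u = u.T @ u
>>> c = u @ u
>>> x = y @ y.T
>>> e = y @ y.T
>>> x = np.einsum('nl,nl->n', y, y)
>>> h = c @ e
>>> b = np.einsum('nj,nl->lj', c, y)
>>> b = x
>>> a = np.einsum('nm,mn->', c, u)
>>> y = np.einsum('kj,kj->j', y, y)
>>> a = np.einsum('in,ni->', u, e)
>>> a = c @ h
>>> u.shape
(23, 23)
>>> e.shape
(23, 23)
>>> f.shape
(3,)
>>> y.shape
(7,)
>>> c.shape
(23, 23)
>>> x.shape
(23,)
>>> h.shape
(23, 23)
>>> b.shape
(23,)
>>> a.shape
(23, 23)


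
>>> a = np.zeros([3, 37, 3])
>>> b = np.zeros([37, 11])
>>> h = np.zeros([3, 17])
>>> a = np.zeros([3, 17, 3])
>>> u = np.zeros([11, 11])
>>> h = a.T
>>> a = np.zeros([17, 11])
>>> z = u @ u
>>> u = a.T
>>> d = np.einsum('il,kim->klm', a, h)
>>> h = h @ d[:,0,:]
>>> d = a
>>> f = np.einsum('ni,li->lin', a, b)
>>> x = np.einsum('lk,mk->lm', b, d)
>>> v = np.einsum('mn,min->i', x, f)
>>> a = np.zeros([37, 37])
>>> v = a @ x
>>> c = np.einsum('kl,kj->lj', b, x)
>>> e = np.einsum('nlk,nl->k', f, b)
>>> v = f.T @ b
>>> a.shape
(37, 37)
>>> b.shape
(37, 11)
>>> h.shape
(3, 17, 3)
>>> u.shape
(11, 17)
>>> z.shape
(11, 11)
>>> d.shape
(17, 11)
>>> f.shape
(37, 11, 17)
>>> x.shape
(37, 17)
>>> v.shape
(17, 11, 11)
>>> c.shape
(11, 17)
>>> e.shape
(17,)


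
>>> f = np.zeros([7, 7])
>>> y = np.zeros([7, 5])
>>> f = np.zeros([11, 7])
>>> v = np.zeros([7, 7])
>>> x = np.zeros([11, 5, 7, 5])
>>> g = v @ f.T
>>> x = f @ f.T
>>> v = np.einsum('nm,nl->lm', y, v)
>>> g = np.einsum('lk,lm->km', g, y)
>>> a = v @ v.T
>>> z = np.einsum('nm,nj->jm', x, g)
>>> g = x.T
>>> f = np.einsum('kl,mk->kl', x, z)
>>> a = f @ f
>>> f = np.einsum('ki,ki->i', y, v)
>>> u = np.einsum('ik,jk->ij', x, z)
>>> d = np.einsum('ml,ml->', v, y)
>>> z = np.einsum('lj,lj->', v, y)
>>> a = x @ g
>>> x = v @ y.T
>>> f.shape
(5,)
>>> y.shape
(7, 5)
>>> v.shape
(7, 5)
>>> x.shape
(7, 7)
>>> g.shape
(11, 11)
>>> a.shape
(11, 11)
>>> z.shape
()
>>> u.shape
(11, 5)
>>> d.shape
()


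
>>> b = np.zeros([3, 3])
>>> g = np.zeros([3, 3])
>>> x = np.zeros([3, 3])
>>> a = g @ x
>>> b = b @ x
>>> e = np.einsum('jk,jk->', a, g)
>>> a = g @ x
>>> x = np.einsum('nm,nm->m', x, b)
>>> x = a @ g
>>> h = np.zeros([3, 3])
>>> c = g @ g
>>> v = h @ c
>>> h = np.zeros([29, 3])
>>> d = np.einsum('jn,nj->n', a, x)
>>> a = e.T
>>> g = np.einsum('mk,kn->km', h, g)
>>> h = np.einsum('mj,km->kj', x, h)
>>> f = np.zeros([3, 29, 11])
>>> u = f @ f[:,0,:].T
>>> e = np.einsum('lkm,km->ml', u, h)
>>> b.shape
(3, 3)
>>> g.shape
(3, 29)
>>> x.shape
(3, 3)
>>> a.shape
()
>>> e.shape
(3, 3)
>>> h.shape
(29, 3)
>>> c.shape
(3, 3)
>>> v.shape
(3, 3)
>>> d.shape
(3,)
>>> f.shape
(3, 29, 11)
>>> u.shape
(3, 29, 3)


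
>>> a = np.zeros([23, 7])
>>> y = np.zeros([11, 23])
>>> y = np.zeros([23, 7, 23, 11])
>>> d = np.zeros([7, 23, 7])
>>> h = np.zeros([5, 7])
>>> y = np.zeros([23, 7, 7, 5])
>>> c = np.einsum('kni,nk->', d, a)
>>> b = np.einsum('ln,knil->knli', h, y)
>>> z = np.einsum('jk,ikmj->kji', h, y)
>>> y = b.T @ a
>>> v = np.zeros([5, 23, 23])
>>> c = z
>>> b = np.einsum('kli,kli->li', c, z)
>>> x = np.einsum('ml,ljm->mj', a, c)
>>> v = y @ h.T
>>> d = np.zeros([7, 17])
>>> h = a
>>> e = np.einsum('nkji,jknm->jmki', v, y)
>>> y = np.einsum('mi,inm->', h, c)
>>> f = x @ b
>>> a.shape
(23, 7)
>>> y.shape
()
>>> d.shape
(7, 17)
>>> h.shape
(23, 7)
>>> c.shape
(7, 5, 23)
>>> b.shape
(5, 23)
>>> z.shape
(7, 5, 23)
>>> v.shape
(7, 5, 7, 5)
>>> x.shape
(23, 5)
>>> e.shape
(7, 7, 5, 5)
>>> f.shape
(23, 23)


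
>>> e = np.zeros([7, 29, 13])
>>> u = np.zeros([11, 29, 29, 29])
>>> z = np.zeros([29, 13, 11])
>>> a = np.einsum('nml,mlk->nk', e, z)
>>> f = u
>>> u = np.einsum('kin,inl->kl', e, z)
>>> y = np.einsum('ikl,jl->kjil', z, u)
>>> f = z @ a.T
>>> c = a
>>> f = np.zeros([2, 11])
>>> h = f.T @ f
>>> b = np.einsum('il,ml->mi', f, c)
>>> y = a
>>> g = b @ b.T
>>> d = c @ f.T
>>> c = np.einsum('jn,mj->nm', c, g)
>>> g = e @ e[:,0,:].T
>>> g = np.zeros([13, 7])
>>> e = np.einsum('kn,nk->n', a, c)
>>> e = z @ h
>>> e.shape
(29, 13, 11)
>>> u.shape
(7, 11)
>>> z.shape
(29, 13, 11)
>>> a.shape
(7, 11)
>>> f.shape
(2, 11)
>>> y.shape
(7, 11)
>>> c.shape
(11, 7)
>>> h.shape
(11, 11)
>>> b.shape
(7, 2)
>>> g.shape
(13, 7)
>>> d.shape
(7, 2)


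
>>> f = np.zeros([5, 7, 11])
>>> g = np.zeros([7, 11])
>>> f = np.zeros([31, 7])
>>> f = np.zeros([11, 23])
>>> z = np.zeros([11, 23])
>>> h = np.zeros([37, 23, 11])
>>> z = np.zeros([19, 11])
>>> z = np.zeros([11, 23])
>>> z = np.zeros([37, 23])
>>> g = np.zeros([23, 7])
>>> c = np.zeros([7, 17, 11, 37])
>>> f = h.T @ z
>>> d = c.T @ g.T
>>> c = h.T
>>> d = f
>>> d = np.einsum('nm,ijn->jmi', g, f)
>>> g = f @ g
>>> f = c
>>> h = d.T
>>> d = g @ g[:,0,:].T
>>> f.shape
(11, 23, 37)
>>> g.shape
(11, 23, 7)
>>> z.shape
(37, 23)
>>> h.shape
(11, 7, 23)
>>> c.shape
(11, 23, 37)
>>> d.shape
(11, 23, 11)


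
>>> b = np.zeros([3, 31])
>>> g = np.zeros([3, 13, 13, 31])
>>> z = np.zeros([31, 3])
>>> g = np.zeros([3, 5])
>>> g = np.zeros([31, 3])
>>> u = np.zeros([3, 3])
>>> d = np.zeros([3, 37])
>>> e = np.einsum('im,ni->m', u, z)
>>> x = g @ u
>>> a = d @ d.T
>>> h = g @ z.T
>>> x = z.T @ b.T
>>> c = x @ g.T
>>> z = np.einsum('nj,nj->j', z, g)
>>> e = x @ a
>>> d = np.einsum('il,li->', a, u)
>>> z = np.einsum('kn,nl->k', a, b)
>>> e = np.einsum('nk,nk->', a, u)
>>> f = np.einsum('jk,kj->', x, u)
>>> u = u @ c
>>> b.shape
(3, 31)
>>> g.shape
(31, 3)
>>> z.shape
(3,)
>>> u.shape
(3, 31)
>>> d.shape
()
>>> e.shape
()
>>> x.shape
(3, 3)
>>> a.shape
(3, 3)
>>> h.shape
(31, 31)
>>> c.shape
(3, 31)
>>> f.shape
()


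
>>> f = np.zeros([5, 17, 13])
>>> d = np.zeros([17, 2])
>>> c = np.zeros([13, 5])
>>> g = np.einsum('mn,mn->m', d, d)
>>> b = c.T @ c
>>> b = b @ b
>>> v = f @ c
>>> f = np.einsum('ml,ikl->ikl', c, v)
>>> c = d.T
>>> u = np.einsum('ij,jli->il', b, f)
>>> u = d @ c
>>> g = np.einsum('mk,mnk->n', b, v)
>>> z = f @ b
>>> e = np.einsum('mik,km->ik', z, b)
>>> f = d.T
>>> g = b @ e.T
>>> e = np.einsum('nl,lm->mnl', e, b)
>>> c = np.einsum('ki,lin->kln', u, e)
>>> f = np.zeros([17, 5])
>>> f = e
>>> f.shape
(5, 17, 5)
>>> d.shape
(17, 2)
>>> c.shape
(17, 5, 5)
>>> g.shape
(5, 17)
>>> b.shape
(5, 5)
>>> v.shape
(5, 17, 5)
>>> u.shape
(17, 17)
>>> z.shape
(5, 17, 5)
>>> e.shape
(5, 17, 5)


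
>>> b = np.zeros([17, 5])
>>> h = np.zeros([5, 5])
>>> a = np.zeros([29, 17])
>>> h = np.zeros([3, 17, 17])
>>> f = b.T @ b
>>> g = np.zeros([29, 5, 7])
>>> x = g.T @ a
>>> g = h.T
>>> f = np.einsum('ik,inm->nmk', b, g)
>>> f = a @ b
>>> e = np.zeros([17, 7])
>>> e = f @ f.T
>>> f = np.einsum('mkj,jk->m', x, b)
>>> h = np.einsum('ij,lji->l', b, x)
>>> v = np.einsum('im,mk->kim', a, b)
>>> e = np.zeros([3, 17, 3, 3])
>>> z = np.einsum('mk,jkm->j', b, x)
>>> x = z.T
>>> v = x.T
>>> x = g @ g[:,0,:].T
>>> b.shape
(17, 5)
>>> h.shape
(7,)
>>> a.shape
(29, 17)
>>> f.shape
(7,)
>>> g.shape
(17, 17, 3)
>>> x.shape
(17, 17, 17)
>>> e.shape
(3, 17, 3, 3)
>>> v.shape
(7,)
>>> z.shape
(7,)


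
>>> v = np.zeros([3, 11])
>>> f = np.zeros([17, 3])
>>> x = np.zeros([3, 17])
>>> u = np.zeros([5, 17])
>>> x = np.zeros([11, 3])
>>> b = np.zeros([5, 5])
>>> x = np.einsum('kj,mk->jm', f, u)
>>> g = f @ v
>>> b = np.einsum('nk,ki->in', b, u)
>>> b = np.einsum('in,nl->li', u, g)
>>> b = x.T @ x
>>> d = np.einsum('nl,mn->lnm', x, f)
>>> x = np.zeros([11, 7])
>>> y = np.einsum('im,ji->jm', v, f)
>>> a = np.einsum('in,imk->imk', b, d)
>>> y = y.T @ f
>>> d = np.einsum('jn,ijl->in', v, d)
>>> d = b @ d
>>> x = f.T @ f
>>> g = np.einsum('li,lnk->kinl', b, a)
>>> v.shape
(3, 11)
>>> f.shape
(17, 3)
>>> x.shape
(3, 3)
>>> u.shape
(5, 17)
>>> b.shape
(5, 5)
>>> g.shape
(17, 5, 3, 5)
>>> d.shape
(5, 11)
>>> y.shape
(11, 3)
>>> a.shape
(5, 3, 17)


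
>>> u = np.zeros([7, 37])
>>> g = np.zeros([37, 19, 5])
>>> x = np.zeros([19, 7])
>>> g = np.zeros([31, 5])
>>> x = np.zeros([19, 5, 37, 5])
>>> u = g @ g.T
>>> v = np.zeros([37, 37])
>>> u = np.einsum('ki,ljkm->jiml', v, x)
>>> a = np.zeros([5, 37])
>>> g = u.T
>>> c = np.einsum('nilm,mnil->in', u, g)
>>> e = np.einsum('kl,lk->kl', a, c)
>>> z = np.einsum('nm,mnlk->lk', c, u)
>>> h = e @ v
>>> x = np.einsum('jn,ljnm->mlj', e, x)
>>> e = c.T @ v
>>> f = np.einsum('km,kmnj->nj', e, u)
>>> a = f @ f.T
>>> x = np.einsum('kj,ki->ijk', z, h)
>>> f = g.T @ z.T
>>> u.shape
(5, 37, 5, 19)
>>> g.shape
(19, 5, 37, 5)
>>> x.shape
(37, 19, 5)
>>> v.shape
(37, 37)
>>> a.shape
(5, 5)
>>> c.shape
(37, 5)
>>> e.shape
(5, 37)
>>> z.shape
(5, 19)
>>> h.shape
(5, 37)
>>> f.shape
(5, 37, 5, 5)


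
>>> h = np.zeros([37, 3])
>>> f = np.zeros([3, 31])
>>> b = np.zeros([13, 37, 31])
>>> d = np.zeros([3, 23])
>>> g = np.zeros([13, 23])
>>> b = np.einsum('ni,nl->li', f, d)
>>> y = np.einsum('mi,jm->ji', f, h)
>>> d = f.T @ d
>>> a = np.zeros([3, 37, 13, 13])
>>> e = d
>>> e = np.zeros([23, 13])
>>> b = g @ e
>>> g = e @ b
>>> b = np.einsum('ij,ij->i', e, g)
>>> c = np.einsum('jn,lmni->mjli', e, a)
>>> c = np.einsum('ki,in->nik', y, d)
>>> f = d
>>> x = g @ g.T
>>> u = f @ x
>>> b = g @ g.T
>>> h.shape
(37, 3)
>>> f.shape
(31, 23)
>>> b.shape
(23, 23)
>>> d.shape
(31, 23)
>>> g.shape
(23, 13)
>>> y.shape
(37, 31)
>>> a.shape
(3, 37, 13, 13)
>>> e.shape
(23, 13)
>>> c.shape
(23, 31, 37)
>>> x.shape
(23, 23)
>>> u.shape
(31, 23)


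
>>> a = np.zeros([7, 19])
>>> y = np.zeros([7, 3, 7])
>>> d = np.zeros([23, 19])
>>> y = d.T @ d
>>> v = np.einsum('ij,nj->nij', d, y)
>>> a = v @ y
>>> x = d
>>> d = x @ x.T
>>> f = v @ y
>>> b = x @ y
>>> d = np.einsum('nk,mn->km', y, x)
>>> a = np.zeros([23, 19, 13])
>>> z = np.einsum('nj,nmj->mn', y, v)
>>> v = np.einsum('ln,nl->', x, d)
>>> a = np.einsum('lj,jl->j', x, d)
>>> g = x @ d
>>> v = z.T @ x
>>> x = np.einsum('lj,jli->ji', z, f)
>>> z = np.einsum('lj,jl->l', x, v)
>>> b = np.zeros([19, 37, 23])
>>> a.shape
(19,)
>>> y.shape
(19, 19)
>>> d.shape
(19, 23)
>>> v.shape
(19, 19)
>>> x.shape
(19, 19)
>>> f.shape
(19, 23, 19)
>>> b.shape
(19, 37, 23)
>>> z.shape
(19,)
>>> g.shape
(23, 23)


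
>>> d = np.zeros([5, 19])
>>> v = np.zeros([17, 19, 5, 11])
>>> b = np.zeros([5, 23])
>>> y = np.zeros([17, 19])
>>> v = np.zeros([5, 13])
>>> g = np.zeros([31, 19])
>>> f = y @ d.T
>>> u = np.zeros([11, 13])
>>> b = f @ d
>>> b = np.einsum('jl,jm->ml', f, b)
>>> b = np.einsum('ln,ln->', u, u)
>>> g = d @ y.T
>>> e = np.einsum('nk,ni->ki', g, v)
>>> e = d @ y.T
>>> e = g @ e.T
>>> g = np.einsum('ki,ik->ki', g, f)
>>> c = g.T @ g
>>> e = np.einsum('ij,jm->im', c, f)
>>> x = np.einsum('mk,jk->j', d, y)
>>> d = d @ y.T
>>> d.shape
(5, 17)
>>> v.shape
(5, 13)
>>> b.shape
()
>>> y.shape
(17, 19)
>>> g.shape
(5, 17)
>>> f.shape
(17, 5)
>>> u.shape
(11, 13)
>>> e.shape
(17, 5)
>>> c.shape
(17, 17)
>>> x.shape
(17,)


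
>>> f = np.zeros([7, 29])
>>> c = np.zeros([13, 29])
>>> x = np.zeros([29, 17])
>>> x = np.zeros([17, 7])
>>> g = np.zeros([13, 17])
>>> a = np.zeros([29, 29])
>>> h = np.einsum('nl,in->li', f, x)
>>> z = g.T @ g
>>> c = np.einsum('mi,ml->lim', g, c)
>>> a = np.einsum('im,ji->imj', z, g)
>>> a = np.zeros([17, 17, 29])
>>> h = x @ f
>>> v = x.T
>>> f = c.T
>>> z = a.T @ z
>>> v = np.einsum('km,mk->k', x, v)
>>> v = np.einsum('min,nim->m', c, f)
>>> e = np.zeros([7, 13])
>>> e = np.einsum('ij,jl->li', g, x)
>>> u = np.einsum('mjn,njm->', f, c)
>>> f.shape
(13, 17, 29)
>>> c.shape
(29, 17, 13)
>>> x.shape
(17, 7)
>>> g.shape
(13, 17)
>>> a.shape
(17, 17, 29)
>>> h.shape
(17, 29)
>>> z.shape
(29, 17, 17)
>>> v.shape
(29,)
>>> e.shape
(7, 13)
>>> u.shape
()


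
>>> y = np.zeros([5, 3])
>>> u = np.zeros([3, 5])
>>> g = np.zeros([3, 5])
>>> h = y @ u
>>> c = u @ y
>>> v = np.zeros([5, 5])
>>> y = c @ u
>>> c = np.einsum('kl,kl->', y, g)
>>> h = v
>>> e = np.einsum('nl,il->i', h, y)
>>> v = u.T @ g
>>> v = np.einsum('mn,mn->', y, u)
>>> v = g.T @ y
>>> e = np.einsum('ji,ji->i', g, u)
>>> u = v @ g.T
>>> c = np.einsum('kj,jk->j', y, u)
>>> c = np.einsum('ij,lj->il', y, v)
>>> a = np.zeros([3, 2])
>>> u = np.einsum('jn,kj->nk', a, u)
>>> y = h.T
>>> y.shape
(5, 5)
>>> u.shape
(2, 5)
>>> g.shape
(3, 5)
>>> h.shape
(5, 5)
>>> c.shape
(3, 5)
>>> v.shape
(5, 5)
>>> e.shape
(5,)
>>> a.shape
(3, 2)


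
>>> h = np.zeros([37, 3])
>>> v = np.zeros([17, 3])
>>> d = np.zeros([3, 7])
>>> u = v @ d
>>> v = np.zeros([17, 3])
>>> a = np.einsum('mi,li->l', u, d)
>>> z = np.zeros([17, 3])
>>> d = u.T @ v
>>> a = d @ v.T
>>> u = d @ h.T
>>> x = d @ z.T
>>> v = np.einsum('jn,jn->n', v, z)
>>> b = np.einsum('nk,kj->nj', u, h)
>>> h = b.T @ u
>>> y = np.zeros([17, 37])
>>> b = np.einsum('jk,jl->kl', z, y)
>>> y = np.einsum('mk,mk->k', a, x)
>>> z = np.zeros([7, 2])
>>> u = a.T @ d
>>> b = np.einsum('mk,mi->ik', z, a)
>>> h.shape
(3, 37)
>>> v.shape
(3,)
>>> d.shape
(7, 3)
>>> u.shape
(17, 3)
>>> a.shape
(7, 17)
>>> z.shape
(7, 2)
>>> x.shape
(7, 17)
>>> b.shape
(17, 2)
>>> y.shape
(17,)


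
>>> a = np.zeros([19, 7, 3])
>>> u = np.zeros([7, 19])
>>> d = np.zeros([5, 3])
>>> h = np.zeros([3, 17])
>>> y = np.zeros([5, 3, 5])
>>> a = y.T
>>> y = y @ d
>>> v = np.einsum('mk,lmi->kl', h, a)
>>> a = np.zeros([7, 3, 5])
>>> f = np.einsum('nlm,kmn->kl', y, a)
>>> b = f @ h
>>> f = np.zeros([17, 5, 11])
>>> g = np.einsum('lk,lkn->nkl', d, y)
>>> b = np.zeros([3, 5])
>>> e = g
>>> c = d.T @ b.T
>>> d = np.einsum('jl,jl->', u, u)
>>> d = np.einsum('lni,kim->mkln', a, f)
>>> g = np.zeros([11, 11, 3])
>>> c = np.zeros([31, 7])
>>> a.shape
(7, 3, 5)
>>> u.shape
(7, 19)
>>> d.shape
(11, 17, 7, 3)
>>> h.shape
(3, 17)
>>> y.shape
(5, 3, 3)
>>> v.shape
(17, 5)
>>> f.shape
(17, 5, 11)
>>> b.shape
(3, 5)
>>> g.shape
(11, 11, 3)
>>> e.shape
(3, 3, 5)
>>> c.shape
(31, 7)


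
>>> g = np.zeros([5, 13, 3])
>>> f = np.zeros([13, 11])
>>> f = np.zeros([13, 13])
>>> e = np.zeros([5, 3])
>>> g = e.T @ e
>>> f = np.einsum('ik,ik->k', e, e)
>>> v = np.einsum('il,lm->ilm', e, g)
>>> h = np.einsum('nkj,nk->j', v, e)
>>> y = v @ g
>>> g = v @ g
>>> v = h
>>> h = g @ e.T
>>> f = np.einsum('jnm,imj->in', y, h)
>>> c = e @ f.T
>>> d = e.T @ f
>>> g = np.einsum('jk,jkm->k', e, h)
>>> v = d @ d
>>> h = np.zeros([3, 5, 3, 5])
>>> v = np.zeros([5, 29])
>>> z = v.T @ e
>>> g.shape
(3,)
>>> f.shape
(5, 3)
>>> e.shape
(5, 3)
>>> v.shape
(5, 29)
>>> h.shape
(3, 5, 3, 5)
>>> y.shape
(5, 3, 3)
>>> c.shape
(5, 5)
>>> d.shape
(3, 3)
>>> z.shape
(29, 3)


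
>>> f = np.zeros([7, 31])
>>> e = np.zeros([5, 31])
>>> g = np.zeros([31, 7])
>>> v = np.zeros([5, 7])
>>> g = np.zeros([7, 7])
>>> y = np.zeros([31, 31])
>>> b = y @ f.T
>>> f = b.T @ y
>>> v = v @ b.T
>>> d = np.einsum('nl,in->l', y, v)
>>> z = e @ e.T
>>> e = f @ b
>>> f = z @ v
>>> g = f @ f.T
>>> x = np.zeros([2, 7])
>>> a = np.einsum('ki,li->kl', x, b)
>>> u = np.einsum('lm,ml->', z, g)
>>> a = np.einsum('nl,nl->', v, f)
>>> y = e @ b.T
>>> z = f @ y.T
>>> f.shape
(5, 31)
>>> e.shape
(7, 7)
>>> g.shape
(5, 5)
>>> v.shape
(5, 31)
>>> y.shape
(7, 31)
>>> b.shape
(31, 7)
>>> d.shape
(31,)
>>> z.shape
(5, 7)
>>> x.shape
(2, 7)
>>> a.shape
()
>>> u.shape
()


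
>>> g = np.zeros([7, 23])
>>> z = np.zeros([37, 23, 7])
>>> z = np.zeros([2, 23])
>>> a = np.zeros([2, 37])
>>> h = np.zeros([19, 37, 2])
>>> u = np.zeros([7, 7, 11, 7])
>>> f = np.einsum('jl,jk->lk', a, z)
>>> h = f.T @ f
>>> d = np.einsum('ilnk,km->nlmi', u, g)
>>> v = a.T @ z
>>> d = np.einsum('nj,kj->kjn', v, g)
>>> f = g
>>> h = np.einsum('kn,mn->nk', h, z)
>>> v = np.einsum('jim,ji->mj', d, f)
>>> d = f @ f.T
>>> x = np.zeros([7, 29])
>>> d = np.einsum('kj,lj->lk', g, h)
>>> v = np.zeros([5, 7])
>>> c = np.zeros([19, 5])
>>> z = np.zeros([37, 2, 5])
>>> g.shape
(7, 23)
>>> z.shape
(37, 2, 5)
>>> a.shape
(2, 37)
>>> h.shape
(23, 23)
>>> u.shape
(7, 7, 11, 7)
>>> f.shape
(7, 23)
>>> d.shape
(23, 7)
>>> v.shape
(5, 7)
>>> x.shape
(7, 29)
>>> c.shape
(19, 5)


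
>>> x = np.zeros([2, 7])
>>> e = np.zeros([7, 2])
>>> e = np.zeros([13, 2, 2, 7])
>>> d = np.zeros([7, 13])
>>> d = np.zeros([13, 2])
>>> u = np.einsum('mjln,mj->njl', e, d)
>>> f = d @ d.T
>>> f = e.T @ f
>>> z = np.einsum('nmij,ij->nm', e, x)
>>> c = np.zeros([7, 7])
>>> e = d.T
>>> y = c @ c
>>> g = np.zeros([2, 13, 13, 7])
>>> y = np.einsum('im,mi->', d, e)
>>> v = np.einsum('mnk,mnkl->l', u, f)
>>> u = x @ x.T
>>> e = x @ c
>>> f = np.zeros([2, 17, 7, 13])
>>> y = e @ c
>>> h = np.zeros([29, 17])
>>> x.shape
(2, 7)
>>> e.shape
(2, 7)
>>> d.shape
(13, 2)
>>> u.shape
(2, 2)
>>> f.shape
(2, 17, 7, 13)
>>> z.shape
(13, 2)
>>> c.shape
(7, 7)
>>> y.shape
(2, 7)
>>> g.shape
(2, 13, 13, 7)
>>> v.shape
(13,)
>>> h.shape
(29, 17)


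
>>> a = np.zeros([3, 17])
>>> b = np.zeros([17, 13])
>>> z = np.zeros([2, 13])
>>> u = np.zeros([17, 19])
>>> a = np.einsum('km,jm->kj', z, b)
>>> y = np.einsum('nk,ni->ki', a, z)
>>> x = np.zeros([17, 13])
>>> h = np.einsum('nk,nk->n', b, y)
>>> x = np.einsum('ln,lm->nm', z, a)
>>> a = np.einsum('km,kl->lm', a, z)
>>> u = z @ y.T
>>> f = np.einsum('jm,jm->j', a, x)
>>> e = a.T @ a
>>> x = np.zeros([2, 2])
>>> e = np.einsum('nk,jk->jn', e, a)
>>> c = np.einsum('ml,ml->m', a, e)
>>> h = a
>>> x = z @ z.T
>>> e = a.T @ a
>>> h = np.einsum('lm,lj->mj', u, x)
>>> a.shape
(13, 17)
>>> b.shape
(17, 13)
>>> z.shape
(2, 13)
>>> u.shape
(2, 17)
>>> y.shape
(17, 13)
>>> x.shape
(2, 2)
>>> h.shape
(17, 2)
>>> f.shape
(13,)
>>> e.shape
(17, 17)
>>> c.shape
(13,)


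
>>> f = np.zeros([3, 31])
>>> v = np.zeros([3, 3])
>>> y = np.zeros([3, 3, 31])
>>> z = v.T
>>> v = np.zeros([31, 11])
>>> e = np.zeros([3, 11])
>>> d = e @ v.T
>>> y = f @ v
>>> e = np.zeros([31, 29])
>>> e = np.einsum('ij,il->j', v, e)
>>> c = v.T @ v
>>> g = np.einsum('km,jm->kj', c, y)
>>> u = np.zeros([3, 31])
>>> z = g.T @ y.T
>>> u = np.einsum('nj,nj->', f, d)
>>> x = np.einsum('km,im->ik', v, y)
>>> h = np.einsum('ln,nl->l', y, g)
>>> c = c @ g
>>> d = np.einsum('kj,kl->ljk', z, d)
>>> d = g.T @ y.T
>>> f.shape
(3, 31)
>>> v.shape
(31, 11)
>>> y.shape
(3, 11)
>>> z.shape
(3, 3)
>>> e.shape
(11,)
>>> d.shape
(3, 3)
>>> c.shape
(11, 3)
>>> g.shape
(11, 3)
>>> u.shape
()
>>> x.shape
(3, 31)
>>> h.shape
(3,)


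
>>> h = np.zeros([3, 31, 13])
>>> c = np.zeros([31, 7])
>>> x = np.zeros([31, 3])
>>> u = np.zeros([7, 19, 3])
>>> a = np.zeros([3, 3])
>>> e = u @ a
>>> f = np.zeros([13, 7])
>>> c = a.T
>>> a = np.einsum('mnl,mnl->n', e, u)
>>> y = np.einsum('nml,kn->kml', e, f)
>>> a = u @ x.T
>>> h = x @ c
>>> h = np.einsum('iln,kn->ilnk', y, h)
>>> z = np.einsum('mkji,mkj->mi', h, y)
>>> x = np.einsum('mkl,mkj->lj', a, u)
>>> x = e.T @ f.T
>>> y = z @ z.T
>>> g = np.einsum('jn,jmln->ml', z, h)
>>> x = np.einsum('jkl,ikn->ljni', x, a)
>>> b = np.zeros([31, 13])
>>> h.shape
(13, 19, 3, 31)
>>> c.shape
(3, 3)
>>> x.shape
(13, 3, 31, 7)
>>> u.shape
(7, 19, 3)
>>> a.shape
(7, 19, 31)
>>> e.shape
(7, 19, 3)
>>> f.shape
(13, 7)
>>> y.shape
(13, 13)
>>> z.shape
(13, 31)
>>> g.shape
(19, 3)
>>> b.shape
(31, 13)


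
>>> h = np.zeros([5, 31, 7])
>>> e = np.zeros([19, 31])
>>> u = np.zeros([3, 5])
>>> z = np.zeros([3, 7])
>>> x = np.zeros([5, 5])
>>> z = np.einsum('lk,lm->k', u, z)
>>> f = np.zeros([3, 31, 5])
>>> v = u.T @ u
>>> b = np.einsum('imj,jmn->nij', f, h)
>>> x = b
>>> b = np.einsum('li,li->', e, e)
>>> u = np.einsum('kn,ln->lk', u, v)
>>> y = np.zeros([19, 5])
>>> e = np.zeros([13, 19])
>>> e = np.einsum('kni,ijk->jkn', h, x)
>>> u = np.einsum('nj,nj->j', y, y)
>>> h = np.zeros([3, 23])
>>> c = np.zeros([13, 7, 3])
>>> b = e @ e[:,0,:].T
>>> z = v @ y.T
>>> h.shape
(3, 23)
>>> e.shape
(3, 5, 31)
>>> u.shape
(5,)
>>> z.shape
(5, 19)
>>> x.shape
(7, 3, 5)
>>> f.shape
(3, 31, 5)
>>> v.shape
(5, 5)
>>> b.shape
(3, 5, 3)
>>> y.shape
(19, 5)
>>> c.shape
(13, 7, 3)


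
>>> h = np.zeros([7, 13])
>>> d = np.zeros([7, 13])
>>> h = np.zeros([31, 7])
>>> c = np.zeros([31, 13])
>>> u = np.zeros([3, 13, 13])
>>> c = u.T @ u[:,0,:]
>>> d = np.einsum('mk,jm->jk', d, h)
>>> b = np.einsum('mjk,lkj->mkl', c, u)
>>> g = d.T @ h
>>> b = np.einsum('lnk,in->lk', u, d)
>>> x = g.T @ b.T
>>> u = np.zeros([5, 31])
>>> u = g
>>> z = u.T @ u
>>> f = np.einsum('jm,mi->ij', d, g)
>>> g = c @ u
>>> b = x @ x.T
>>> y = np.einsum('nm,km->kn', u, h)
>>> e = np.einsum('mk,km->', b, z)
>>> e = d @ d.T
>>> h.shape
(31, 7)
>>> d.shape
(31, 13)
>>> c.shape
(13, 13, 13)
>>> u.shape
(13, 7)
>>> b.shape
(7, 7)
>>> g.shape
(13, 13, 7)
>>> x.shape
(7, 3)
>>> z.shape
(7, 7)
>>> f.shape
(7, 31)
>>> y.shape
(31, 13)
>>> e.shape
(31, 31)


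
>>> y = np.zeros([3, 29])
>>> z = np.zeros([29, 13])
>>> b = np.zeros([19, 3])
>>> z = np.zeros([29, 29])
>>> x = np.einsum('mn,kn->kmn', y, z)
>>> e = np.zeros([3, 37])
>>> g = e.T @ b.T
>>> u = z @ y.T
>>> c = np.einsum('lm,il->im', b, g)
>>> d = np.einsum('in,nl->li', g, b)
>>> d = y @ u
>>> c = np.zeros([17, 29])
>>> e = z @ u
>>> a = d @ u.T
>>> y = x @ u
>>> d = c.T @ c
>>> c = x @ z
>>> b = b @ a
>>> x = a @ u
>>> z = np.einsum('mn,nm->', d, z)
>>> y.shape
(29, 3, 3)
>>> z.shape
()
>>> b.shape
(19, 29)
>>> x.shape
(3, 3)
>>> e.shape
(29, 3)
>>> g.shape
(37, 19)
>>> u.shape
(29, 3)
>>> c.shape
(29, 3, 29)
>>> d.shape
(29, 29)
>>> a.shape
(3, 29)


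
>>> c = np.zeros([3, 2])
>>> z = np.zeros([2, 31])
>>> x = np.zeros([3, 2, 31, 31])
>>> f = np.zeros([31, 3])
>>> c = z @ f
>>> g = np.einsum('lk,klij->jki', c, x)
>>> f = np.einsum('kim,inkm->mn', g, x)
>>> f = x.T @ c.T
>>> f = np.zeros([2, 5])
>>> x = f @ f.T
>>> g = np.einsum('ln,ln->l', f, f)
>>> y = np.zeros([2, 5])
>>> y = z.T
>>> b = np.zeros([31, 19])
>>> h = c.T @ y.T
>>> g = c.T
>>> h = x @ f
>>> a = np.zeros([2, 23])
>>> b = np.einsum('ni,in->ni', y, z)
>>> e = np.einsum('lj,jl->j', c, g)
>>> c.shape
(2, 3)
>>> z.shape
(2, 31)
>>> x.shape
(2, 2)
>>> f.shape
(2, 5)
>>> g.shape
(3, 2)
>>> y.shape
(31, 2)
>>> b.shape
(31, 2)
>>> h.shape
(2, 5)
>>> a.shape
(2, 23)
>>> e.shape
(3,)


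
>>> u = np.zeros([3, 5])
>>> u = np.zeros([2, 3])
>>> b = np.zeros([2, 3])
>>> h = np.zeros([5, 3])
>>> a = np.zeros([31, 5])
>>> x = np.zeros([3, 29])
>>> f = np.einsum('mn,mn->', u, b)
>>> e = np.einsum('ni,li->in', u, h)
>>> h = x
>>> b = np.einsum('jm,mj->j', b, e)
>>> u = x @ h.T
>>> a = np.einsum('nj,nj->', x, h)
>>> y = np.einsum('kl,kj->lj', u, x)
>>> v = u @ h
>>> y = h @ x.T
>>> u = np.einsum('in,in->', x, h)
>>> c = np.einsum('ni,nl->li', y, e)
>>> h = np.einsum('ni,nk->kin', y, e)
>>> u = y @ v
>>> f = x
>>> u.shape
(3, 29)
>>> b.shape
(2,)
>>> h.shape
(2, 3, 3)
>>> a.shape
()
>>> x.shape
(3, 29)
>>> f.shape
(3, 29)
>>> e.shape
(3, 2)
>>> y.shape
(3, 3)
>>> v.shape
(3, 29)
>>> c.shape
(2, 3)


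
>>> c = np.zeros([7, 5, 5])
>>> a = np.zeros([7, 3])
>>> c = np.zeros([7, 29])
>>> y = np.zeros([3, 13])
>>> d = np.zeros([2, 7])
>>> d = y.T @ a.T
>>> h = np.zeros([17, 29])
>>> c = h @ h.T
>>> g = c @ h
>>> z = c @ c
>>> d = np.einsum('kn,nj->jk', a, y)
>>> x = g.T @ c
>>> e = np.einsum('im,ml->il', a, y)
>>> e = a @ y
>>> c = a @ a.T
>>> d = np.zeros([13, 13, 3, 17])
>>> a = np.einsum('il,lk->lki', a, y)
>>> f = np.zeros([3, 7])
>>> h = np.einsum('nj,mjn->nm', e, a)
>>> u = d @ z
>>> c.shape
(7, 7)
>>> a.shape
(3, 13, 7)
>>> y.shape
(3, 13)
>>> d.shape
(13, 13, 3, 17)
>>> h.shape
(7, 3)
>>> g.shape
(17, 29)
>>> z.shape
(17, 17)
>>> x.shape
(29, 17)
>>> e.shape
(7, 13)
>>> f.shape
(3, 7)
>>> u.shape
(13, 13, 3, 17)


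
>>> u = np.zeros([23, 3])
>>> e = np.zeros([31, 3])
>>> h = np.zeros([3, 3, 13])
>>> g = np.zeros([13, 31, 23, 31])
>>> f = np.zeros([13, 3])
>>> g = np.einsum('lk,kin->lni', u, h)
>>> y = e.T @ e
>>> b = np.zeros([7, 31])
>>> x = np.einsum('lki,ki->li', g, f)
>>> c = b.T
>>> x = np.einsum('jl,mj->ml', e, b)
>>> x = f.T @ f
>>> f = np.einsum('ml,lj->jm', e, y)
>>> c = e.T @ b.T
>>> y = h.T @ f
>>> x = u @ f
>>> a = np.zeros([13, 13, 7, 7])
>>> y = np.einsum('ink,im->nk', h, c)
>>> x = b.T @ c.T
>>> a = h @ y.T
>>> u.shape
(23, 3)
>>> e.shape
(31, 3)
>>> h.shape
(3, 3, 13)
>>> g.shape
(23, 13, 3)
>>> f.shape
(3, 31)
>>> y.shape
(3, 13)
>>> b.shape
(7, 31)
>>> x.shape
(31, 3)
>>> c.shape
(3, 7)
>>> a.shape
(3, 3, 3)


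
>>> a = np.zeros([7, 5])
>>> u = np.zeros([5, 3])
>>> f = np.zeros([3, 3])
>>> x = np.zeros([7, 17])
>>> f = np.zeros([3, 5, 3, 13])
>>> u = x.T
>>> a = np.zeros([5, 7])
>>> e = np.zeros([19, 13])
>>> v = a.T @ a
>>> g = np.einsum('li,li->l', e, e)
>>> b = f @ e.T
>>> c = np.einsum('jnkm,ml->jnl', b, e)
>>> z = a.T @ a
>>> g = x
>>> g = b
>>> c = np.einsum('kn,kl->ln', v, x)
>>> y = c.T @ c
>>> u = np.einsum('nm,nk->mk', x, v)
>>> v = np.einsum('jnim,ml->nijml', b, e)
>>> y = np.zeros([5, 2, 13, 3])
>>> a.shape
(5, 7)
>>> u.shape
(17, 7)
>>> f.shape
(3, 5, 3, 13)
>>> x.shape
(7, 17)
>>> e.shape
(19, 13)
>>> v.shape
(5, 3, 3, 19, 13)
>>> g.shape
(3, 5, 3, 19)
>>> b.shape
(3, 5, 3, 19)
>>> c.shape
(17, 7)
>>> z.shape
(7, 7)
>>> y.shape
(5, 2, 13, 3)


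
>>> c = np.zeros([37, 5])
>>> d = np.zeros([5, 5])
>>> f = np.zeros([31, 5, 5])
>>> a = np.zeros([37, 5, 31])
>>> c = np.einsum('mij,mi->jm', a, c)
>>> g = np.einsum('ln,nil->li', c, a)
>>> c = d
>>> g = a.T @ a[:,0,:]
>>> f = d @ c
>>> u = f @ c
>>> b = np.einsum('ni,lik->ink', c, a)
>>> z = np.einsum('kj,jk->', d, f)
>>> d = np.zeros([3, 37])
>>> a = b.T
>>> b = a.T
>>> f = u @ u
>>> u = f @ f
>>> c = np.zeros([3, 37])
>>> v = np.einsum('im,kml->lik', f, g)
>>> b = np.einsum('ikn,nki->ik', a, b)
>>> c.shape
(3, 37)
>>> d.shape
(3, 37)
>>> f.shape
(5, 5)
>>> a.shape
(31, 5, 5)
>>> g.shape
(31, 5, 31)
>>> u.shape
(5, 5)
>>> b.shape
(31, 5)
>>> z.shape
()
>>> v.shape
(31, 5, 31)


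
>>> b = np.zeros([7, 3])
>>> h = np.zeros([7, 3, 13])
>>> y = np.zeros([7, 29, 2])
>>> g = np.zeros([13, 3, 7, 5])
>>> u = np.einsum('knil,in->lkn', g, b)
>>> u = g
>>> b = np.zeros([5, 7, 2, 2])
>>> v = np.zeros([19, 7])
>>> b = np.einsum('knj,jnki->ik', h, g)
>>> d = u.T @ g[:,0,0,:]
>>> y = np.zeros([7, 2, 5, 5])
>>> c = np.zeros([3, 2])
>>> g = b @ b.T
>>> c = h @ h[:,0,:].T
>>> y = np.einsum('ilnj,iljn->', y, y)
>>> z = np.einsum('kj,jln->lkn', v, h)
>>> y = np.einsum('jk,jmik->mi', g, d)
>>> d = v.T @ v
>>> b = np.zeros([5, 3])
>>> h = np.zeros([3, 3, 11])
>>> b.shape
(5, 3)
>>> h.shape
(3, 3, 11)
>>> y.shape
(7, 3)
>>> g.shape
(5, 5)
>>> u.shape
(13, 3, 7, 5)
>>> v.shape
(19, 7)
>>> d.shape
(7, 7)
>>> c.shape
(7, 3, 7)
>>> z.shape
(3, 19, 13)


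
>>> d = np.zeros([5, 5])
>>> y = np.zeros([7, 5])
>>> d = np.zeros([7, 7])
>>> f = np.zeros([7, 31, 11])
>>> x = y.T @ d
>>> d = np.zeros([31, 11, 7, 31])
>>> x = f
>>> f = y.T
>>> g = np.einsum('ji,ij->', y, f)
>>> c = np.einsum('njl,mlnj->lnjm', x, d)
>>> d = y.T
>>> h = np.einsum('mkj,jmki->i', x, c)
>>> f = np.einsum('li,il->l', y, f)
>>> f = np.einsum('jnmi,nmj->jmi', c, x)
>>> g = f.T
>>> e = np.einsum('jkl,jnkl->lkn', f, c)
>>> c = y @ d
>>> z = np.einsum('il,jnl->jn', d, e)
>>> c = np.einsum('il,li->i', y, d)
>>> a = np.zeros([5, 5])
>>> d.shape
(5, 7)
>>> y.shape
(7, 5)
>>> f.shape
(11, 31, 31)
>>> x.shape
(7, 31, 11)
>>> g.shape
(31, 31, 11)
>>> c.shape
(7,)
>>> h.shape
(31,)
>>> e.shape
(31, 31, 7)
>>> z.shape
(31, 31)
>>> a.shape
(5, 5)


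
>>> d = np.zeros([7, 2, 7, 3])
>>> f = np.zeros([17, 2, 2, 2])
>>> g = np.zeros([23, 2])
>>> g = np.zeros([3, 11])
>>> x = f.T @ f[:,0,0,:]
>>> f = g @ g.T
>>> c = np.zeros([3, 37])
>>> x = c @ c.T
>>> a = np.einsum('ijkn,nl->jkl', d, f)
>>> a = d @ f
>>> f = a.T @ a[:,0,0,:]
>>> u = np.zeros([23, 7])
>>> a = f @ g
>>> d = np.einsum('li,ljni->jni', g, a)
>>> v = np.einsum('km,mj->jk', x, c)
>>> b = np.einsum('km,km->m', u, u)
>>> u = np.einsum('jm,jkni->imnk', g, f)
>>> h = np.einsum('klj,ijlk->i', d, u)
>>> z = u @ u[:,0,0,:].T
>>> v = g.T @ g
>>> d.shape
(7, 2, 11)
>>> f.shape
(3, 7, 2, 3)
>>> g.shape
(3, 11)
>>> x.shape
(3, 3)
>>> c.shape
(3, 37)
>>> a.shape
(3, 7, 2, 11)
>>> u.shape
(3, 11, 2, 7)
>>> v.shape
(11, 11)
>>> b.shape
(7,)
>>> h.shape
(3,)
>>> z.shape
(3, 11, 2, 3)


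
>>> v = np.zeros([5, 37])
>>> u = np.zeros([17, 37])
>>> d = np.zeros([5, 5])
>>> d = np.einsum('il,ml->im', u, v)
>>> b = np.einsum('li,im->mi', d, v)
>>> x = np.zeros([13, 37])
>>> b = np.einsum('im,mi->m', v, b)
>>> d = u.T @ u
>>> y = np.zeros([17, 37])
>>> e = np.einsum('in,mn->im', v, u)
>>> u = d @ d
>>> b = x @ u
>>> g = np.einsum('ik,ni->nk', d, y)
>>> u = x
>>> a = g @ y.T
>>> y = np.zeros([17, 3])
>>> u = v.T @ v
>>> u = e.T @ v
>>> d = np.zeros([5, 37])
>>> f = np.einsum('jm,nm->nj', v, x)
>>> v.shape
(5, 37)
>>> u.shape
(17, 37)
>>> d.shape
(5, 37)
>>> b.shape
(13, 37)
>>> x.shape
(13, 37)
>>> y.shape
(17, 3)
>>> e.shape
(5, 17)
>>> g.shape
(17, 37)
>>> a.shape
(17, 17)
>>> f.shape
(13, 5)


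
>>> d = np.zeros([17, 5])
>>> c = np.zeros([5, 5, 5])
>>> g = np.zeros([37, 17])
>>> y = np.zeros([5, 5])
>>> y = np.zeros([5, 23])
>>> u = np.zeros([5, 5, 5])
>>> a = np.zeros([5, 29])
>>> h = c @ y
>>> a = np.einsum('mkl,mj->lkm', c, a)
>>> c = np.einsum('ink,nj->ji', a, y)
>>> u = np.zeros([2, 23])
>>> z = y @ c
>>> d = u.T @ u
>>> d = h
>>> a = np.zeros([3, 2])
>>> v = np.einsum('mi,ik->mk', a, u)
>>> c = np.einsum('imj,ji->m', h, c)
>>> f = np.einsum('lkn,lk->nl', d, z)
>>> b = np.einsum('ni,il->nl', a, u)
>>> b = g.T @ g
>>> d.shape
(5, 5, 23)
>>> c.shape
(5,)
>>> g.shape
(37, 17)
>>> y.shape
(5, 23)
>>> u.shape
(2, 23)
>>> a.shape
(3, 2)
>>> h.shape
(5, 5, 23)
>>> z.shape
(5, 5)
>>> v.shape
(3, 23)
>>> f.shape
(23, 5)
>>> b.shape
(17, 17)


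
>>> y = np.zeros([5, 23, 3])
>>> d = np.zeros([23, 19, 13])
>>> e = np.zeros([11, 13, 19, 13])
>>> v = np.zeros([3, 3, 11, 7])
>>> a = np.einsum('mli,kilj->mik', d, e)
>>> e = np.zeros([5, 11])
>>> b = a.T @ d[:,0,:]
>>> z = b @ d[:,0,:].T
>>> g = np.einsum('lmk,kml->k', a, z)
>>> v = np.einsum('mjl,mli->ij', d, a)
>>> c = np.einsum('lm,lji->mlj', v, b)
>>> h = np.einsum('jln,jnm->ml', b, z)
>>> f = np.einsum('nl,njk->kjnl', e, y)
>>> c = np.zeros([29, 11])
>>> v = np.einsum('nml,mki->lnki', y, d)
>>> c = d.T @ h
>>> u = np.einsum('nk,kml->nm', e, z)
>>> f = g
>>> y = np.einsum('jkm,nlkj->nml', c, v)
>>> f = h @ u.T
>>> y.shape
(3, 13, 5)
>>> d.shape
(23, 19, 13)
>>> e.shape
(5, 11)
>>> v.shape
(3, 5, 19, 13)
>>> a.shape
(23, 13, 11)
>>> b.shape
(11, 13, 13)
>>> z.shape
(11, 13, 23)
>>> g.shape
(11,)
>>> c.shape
(13, 19, 13)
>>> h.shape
(23, 13)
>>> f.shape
(23, 5)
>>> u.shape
(5, 13)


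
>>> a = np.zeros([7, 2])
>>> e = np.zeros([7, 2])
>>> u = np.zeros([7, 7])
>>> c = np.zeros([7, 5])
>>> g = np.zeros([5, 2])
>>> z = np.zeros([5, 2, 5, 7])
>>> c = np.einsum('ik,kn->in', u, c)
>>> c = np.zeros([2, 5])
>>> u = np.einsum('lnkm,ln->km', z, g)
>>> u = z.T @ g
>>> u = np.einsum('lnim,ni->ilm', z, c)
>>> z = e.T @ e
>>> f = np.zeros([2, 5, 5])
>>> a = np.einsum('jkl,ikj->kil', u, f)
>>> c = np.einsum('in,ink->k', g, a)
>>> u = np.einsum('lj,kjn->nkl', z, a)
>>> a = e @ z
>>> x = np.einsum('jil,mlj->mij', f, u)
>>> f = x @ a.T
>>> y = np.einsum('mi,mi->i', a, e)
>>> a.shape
(7, 2)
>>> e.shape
(7, 2)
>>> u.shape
(7, 5, 2)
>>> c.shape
(7,)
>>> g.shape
(5, 2)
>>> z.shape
(2, 2)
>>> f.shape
(7, 5, 7)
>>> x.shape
(7, 5, 2)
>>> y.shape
(2,)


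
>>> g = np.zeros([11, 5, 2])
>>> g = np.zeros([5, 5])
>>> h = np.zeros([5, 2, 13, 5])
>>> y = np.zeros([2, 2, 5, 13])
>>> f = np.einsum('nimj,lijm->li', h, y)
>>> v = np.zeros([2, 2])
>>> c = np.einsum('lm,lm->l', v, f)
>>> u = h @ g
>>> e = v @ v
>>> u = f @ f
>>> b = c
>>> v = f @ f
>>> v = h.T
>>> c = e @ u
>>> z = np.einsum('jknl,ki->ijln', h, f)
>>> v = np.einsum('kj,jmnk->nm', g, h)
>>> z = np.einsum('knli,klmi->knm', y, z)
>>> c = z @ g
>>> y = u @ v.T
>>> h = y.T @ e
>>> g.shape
(5, 5)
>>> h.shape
(13, 2)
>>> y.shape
(2, 13)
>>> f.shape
(2, 2)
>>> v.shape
(13, 2)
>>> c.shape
(2, 2, 5)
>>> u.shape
(2, 2)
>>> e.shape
(2, 2)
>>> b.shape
(2,)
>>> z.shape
(2, 2, 5)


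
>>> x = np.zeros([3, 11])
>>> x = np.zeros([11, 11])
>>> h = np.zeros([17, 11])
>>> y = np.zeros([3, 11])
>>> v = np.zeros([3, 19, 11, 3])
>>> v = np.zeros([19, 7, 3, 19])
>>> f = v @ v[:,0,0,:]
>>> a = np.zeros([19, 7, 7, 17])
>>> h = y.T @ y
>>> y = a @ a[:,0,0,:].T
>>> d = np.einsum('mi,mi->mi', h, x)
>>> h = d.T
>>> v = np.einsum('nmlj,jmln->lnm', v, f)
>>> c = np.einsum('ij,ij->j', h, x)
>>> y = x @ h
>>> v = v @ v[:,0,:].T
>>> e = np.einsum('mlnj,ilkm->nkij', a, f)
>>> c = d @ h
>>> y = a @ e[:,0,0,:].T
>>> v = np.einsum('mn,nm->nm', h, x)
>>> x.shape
(11, 11)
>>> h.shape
(11, 11)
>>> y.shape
(19, 7, 7, 7)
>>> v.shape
(11, 11)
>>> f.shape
(19, 7, 3, 19)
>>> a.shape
(19, 7, 7, 17)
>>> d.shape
(11, 11)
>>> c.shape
(11, 11)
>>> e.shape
(7, 3, 19, 17)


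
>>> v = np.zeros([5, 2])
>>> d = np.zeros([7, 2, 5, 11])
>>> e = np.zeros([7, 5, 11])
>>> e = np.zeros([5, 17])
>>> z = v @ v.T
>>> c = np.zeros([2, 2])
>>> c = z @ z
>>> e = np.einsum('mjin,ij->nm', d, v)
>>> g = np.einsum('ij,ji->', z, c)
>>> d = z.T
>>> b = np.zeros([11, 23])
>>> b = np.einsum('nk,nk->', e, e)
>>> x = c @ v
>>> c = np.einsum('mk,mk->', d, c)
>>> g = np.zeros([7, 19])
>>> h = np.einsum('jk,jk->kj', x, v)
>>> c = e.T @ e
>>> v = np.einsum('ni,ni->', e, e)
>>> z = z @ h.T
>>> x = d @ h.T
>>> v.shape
()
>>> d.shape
(5, 5)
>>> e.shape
(11, 7)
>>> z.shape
(5, 2)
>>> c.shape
(7, 7)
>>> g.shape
(7, 19)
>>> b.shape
()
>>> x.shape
(5, 2)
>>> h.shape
(2, 5)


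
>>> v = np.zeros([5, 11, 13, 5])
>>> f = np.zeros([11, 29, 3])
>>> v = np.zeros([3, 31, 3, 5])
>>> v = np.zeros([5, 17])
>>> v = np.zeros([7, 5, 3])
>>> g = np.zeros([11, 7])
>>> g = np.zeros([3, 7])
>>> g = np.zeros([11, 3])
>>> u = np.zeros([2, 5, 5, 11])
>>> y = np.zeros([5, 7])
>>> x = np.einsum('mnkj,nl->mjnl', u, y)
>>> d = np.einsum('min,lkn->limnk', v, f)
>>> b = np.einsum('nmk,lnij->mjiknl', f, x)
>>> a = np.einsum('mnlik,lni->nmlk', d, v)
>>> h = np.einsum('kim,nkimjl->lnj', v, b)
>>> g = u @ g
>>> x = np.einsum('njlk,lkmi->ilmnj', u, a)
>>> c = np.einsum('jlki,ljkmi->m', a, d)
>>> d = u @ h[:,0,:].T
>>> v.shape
(7, 5, 3)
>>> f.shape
(11, 29, 3)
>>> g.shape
(2, 5, 5, 3)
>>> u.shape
(2, 5, 5, 11)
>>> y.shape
(5, 7)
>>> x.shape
(29, 5, 7, 2, 5)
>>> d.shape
(2, 5, 5, 2)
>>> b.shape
(29, 7, 5, 3, 11, 2)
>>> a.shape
(5, 11, 7, 29)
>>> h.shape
(2, 29, 11)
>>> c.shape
(3,)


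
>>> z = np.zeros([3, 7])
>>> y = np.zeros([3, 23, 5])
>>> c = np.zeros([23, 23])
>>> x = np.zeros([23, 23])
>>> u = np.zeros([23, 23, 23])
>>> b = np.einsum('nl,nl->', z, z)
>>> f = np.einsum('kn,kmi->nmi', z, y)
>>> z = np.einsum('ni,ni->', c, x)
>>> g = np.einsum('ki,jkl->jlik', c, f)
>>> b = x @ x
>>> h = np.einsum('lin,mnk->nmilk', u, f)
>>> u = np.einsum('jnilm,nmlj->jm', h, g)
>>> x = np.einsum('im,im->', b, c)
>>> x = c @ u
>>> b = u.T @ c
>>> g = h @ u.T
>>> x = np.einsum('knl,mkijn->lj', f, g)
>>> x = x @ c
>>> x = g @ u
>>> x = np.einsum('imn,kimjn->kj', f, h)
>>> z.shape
()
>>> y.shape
(3, 23, 5)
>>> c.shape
(23, 23)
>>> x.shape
(23, 23)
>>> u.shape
(23, 5)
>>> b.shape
(5, 23)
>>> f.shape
(7, 23, 5)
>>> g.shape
(23, 7, 23, 23, 23)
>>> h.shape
(23, 7, 23, 23, 5)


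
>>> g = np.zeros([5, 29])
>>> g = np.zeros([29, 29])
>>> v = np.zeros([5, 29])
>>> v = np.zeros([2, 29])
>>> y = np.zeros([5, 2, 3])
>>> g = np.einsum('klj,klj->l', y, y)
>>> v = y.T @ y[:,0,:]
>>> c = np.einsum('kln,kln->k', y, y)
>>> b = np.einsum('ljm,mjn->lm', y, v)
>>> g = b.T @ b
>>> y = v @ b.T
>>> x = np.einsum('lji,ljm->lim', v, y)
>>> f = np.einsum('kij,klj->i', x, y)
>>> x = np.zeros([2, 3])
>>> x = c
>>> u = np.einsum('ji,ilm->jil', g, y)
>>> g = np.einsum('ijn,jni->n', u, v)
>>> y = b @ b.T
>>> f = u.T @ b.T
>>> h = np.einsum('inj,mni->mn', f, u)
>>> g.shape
(2,)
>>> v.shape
(3, 2, 3)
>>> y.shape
(5, 5)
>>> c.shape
(5,)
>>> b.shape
(5, 3)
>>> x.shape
(5,)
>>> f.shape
(2, 3, 5)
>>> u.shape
(3, 3, 2)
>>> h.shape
(3, 3)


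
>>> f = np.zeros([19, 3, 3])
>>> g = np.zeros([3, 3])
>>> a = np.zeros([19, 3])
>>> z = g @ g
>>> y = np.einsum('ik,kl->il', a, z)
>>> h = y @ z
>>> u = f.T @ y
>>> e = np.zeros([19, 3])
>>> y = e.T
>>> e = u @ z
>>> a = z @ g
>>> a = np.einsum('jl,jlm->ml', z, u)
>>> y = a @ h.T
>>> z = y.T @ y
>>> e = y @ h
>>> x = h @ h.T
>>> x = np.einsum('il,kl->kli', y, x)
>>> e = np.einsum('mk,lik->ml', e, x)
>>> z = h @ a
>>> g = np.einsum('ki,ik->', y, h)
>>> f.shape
(19, 3, 3)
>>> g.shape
()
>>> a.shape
(3, 3)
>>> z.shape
(19, 3)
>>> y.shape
(3, 19)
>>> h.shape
(19, 3)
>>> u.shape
(3, 3, 3)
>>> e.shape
(3, 19)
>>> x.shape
(19, 19, 3)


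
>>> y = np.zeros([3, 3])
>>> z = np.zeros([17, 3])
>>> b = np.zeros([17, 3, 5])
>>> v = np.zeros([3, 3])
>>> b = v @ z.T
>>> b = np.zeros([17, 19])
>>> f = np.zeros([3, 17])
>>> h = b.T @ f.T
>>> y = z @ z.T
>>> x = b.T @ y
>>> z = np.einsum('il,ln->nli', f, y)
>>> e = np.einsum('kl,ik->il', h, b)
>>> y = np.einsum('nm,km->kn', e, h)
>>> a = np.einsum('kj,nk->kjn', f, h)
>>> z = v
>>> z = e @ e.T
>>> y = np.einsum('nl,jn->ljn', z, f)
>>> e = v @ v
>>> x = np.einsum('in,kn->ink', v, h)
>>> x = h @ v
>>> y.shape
(17, 3, 17)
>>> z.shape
(17, 17)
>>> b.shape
(17, 19)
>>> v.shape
(3, 3)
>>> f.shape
(3, 17)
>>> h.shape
(19, 3)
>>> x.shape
(19, 3)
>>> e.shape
(3, 3)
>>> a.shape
(3, 17, 19)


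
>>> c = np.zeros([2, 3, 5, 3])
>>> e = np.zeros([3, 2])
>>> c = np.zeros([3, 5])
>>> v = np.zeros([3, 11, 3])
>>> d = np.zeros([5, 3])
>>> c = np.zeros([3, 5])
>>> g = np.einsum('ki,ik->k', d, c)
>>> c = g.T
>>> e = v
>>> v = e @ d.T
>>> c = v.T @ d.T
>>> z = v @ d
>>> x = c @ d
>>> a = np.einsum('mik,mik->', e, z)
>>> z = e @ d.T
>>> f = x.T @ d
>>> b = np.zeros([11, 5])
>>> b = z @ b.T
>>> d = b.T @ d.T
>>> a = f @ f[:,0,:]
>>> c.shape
(5, 11, 5)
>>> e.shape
(3, 11, 3)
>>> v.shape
(3, 11, 5)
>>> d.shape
(11, 11, 5)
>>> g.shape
(5,)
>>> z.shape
(3, 11, 5)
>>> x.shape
(5, 11, 3)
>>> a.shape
(3, 11, 3)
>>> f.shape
(3, 11, 3)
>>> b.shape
(3, 11, 11)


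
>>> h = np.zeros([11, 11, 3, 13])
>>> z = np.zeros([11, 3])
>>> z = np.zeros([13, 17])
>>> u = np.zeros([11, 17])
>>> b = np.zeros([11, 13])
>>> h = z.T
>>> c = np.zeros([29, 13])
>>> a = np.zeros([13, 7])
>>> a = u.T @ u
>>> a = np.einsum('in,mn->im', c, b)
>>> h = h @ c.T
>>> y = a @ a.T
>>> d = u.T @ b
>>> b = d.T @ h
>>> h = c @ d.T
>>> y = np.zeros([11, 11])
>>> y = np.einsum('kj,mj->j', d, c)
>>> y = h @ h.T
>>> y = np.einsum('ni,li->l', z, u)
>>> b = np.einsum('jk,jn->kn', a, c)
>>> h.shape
(29, 17)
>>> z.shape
(13, 17)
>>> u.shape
(11, 17)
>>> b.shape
(11, 13)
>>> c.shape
(29, 13)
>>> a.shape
(29, 11)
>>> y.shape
(11,)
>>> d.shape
(17, 13)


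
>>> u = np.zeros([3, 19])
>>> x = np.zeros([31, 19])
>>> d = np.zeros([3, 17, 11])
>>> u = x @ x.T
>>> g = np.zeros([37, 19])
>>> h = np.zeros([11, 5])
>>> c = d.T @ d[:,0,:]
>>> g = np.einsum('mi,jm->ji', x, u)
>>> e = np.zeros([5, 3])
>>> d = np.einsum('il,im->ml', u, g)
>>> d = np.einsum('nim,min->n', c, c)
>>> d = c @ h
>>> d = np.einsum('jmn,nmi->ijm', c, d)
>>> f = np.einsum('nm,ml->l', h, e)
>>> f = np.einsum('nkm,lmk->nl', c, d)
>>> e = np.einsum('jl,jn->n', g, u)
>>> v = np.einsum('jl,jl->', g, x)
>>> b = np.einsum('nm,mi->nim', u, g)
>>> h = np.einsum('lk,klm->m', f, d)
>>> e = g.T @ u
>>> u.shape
(31, 31)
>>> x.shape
(31, 19)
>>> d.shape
(5, 11, 17)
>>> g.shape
(31, 19)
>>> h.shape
(17,)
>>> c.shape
(11, 17, 11)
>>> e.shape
(19, 31)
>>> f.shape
(11, 5)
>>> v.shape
()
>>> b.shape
(31, 19, 31)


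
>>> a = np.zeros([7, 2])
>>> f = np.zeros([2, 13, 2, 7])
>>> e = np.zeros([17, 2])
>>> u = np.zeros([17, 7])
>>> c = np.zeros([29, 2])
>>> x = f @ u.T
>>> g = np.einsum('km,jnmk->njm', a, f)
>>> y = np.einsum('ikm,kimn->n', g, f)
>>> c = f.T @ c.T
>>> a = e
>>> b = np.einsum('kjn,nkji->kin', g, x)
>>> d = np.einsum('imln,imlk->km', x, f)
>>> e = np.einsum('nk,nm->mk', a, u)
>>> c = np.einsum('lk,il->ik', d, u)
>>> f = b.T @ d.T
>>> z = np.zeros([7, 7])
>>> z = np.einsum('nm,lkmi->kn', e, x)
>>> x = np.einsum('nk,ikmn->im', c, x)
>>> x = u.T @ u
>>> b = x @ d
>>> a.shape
(17, 2)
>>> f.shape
(2, 17, 7)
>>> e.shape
(7, 2)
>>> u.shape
(17, 7)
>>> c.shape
(17, 13)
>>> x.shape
(7, 7)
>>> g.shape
(13, 2, 2)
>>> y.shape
(7,)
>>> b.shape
(7, 13)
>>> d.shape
(7, 13)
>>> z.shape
(13, 7)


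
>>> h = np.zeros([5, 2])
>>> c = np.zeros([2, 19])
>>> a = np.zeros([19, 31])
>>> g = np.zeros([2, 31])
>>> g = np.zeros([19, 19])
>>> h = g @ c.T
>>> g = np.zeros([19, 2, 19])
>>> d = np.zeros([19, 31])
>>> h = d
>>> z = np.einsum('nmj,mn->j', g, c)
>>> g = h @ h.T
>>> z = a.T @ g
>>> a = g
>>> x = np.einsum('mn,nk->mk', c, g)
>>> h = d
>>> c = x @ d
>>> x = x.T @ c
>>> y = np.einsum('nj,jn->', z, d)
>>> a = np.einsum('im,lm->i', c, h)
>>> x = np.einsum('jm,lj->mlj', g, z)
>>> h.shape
(19, 31)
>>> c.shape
(2, 31)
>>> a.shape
(2,)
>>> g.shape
(19, 19)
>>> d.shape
(19, 31)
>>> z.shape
(31, 19)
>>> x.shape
(19, 31, 19)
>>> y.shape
()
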